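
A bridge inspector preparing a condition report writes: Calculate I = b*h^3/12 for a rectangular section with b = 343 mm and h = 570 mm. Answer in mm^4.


I = b * h^3 / 12
= 343 * 570^3 / 12
= 343 * 185193000 / 12
= 5293433250.0 mm^4

5293433250.0 mm^4


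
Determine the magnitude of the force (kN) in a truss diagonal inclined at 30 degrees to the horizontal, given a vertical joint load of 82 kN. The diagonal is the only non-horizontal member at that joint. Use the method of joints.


At the joint, only the diagonal has a vertical component, so vertical equilibrium gives:
F * sin(30) = 82
F = 82 / sin(30)
= 82 / 0.5
= 164.0 kN

164.0 kN


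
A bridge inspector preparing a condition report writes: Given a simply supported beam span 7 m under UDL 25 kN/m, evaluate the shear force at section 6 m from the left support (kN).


R_A = w * L / 2 = 25 * 7 / 2 = 87.5 kN
V(x) = R_A - w * x = 87.5 - 25 * 6
= -62.5 kN

-62.5 kN


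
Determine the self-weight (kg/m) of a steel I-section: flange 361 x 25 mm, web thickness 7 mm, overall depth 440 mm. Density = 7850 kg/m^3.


A_flanges = 2 * 361 * 25 = 18050 mm^2
A_web = (440 - 2 * 25) * 7 = 2730 mm^2
A_total = 18050 + 2730 = 20780 mm^2 = 0.020780 m^2
Weight = rho * A = 7850 * 0.020780 = 163.123 kg/m

163.123 kg/m


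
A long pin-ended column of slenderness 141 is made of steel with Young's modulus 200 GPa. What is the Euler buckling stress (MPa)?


sigma_cr = pi^2 * E / lambda^2
= 9.8696 * 200000.0 / 141^2
= 9.8696 * 200000.0 / 19881
= 99.2868 MPa

99.2868 MPa


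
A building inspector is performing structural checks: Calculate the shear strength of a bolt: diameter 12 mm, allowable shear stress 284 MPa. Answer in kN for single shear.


A = pi * d^2 / 4 = pi * 12^2 / 4 = 113.0973 mm^2
V = f_v * A / 1000 = 284 * 113.0973 / 1000
= 32.1196 kN

32.1196 kN


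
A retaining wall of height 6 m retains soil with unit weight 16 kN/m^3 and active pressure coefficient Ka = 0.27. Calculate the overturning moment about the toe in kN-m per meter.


Pa = 0.5 * Ka * gamma * H^2
= 0.5 * 0.27 * 16 * 6^2
= 77.76 kN/m
Arm = H / 3 = 6 / 3 = 2.0 m
Mo = Pa * arm = Pa * H / 3 = 77.76 * 6 / 3 = 155.52 kN-m/m

155.52 kN-m/m


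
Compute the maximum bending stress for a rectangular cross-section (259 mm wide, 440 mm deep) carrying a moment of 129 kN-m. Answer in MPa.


I = b * h^3 / 12 = 259 * 440^3 / 12 = 1838554666.67 mm^4
y = h / 2 = 440 / 2 = 220.0 mm
M = 129 kN-m = 129000000.0 N-mm
sigma = M * y / I = 129000000.0 * 220.0 / 1838554666.67
= 15.44 MPa

15.44 MPa


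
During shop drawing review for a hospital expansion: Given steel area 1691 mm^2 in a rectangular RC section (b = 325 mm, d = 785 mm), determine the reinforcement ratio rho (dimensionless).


rho = As / (b * d)
= 1691 / (325 * 785)
= 1691 / 255125
= 0.006628 (dimensionless)

0.006628 (dimensionless)


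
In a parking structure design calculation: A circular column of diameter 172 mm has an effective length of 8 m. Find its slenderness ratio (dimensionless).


Radius of gyration r = d / 4 = 172 / 4 = 43.0 mm
L_eff = 8000.0 mm
Slenderness ratio = L / r = 8000.0 / 43.0 = 186.05 (dimensionless)

186.05 (dimensionless)


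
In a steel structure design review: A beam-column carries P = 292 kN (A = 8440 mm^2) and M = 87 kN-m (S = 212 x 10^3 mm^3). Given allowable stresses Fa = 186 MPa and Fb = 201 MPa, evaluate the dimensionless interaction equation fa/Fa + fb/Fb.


f_a = P / A = 292000.0 / 8440 = 34.5972 MPa
f_b = M / S = 87000000.0 / 212000.0 = 410.3774 MPa
Ratio = f_a / Fa + f_b / Fb
= 34.5972 / 186 + 410.3774 / 201
= 2.2277 (dimensionless)

2.2277 (dimensionless)


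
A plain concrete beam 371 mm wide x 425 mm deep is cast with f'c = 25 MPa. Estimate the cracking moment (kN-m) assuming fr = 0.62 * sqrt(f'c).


fr = 0.62 * sqrt(25) = 0.62 * 5.0 = 3.1 MPa
I = 371 * 425^3 / 12 = 2373337239.58 mm^4
y_t = 212.5 mm
M_cr = fr * I / y_t = 3.1 * 2373337239.58 / 212.5 N-mm
= 34.6228 kN-m

34.6228 kN-m


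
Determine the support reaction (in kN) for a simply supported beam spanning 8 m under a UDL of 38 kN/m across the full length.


Total load = w * L = 38 * 8 = 304 kN
By symmetry, each reaction R = total / 2 = 304 / 2 = 152.0 kN

152.0 kN


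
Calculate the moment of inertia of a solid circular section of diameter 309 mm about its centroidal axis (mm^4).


r = d / 2 = 309 / 2 = 154.5 mm
I = pi * r^4 / 4 = pi * 154.5^4 / 4
= 447511104.58 mm^4

447511104.58 mm^4


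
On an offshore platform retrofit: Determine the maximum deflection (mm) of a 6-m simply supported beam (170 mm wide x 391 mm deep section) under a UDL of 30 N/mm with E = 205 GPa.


I = 170 * 391^3 / 12 = 846833339.17 mm^4
L = 6000.0 mm, w = 30 N/mm, E = 205000.0 MPa
delta = 5 * w * L^4 / (384 * E * I)
= 5 * 30 * 6000.0^4 / (384 * 205000.0 * 846833339.17)
= 2.9162 mm

2.9162 mm


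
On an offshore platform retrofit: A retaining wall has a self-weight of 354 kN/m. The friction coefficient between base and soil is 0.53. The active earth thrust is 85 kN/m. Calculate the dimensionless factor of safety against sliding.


Resisting force = mu * W = 0.53 * 354 = 187.62 kN/m
FOS = Resisting / Driving = 187.62 / 85
= 2.2073 (dimensionless)

2.2073 (dimensionless)


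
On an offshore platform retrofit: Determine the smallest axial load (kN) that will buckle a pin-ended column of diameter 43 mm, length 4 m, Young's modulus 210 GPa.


I = pi * d^4 / 64 = 167820.0 mm^4
L = 4000.0 mm
P_cr = pi^2 * E * I / L^2
= 9.8696 * 210000.0 * 167820.0 / 4000.0^2
= 21739.16 N = 21.7392 kN

21.7392 kN


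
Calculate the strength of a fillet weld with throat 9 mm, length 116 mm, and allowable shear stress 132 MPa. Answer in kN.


Strength = throat * length * allowable stress
= 9 * 116 * 132 N
= 137808 N
= 137.81 kN

137.81 kN


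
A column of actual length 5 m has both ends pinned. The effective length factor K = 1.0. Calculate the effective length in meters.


L_eff = K * L
= 1.0 * 5
= 5.0 m

5.0 m


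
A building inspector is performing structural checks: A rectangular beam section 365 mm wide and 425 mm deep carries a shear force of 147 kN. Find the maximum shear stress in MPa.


A = b * h = 365 * 425 = 155125 mm^2
V = 147 kN = 147000.0 N
tau_max = 1.5 * V / A = 1.5 * 147000.0 / 155125
= 1.4214 MPa

1.4214 MPa


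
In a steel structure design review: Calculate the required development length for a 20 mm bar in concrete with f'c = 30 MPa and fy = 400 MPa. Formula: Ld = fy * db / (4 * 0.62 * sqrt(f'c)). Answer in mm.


Ld = (fy * db) / (4 * 0.62 * sqrt(f'c))
= (400 * 20) / (4 * 0.62 * sqrt(30))
= 8000 / 13.5835
= 588.95 mm

588.95 mm


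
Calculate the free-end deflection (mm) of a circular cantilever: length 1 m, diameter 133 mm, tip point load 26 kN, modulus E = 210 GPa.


I = pi * d^4 / 64 = pi * 133^4 / 64 = 15359478.22 mm^4
L = 1000.0 mm, P = 26000.0 N, E = 210000.0 MPa
delta = P * L^3 / (3 * E * I)
= 26000.0 * 1000.0^3 / (3 * 210000.0 * 15359478.22)
= 2.6869 mm

2.6869 mm


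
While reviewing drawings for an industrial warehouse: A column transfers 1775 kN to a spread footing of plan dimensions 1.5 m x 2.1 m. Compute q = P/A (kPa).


A = 1.5 * 2.1 = 3.15 m^2
q = P / A = 1775 / 3.15
= 563.4921 kPa

563.4921 kPa


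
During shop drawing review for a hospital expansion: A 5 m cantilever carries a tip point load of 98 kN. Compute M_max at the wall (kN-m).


For a cantilever with a point load at the free end:
M_max = P * L = 98 * 5 = 490 kN-m

490 kN-m


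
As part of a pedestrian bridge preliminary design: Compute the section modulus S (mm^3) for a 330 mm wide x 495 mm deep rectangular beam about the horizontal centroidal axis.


S = b * h^2 / 6
= 330 * 495^2 / 6
= 330 * 245025 / 6
= 13476375.0 mm^3

13476375.0 mm^3


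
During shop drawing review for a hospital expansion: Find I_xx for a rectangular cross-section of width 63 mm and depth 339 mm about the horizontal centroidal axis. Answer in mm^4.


I = b * h^3 / 12
= 63 * 339^3 / 12
= 63 * 38958219 / 12
= 204530649.75 mm^4

204530649.75 mm^4


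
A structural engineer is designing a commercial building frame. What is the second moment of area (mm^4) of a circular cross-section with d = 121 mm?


r = d / 2 = 121 / 2 = 60.5 mm
I = pi * r^4 / 4 = pi * 60.5^4 / 4
= 10522316.97 mm^4

10522316.97 mm^4


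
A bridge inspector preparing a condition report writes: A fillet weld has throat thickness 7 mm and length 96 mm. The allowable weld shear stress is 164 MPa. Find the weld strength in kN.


Strength = throat * length * allowable stress
= 7 * 96 * 164 N
= 110208 N
= 110.21 kN

110.21 kN


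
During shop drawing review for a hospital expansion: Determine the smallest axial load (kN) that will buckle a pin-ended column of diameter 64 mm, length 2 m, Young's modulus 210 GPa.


I = pi * d^4 / 64 = 823549.66 mm^4
L = 2000.0 mm
P_cr = pi^2 * E * I / L^2
= 9.8696 * 210000.0 * 823549.66 / 2000.0^2
= 426725.74 N = 426.7257 kN

426.7257 kN


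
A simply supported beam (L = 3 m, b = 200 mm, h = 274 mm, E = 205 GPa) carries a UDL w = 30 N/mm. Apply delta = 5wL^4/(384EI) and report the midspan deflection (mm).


I = 200 * 274^3 / 12 = 342847066.67 mm^4
L = 3000.0 mm, w = 30 N/mm, E = 205000.0 MPa
delta = 5 * w * L^4 / (384 * E * I)
= 5 * 30 * 3000.0^4 / (384 * 205000.0 * 342847066.67)
= 0.4502 mm

0.4502 mm


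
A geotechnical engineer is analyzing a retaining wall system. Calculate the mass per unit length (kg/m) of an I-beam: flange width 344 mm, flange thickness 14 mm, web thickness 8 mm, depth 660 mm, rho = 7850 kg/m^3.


A_flanges = 2 * 344 * 14 = 9632 mm^2
A_web = (660 - 2 * 14) * 8 = 5056 mm^2
A_total = 9632 + 5056 = 14688 mm^2 = 0.014688 m^2
Weight = rho * A = 7850 * 0.014688 = 115.3008 kg/m

115.3008 kg/m


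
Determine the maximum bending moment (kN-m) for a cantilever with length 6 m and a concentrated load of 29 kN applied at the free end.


For a cantilever with a point load at the free end:
M_max = P * L = 29 * 6 = 174 kN-m

174 kN-m


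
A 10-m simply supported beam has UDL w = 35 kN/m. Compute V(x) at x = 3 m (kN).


R_A = w * L / 2 = 35 * 10 / 2 = 175.0 kN
V(x) = R_A - w * x = 175.0 - 35 * 3
= 70.0 kN

70.0 kN


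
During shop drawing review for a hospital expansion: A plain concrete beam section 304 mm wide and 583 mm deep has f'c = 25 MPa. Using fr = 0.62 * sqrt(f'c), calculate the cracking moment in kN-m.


fr = 0.62 * sqrt(25) = 0.62 * 5.0 = 3.1 MPa
I = 304 * 583^3 / 12 = 5019933937.33 mm^4
y_t = 291.5 mm
M_cr = fr * I / y_t = 3.1 * 5019933937.33 / 291.5 N-mm
= 53.3852 kN-m

53.3852 kN-m


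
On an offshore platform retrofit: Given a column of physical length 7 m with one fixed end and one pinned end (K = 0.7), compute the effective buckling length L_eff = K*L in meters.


L_eff = K * L
= 0.7 * 7
= 4.9 m

4.9 m


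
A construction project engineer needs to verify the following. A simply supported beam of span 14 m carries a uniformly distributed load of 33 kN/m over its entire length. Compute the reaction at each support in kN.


Total load = w * L = 33 * 14 = 462 kN
By symmetry, each reaction R = total / 2 = 462 / 2 = 231.0 kN

231.0 kN


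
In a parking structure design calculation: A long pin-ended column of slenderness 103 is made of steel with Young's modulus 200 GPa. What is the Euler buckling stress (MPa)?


sigma_cr = pi^2 * E / lambda^2
= 9.8696 * 200000.0 / 103^2
= 9.8696 * 200000.0 / 10609
= 186.061 MPa

186.061 MPa


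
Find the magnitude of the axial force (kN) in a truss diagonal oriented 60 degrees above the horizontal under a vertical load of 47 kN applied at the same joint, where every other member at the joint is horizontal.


At the joint, only the diagonal has a vertical component, so vertical equilibrium gives:
F * sin(60) = 47
F = 47 / sin(60)
= 47 / 0.866025
= 54.27 kN

54.27 kN


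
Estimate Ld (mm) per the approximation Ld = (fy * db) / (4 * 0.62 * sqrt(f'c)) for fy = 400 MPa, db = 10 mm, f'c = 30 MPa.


Ld = (fy * db) / (4 * 0.62 * sqrt(f'c))
= (400 * 10) / (4 * 0.62 * sqrt(30))
= 4000 / 13.5835
= 294.47 mm

294.47 mm


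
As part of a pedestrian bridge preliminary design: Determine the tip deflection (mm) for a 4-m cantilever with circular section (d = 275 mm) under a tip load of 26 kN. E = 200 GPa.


I = pi * d^4 / 64 = pi * 275^4 / 64 = 280737658.94 mm^4
L = 4000.0 mm, P = 26000.0 N, E = 200000.0 MPa
delta = P * L^3 / (3 * E * I)
= 26000.0 * 4000.0^3 / (3 * 200000.0 * 280737658.94)
= 9.8787 mm

9.8787 mm


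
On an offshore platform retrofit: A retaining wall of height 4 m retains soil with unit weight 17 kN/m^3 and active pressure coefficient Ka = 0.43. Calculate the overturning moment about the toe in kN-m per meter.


Pa = 0.5 * Ka * gamma * H^2
= 0.5 * 0.43 * 17 * 4^2
= 58.48 kN/m
Arm = H / 3 = 4 / 3 = 1.3333 m
Mo = Pa * arm = Pa * H / 3 = 58.48 * 4 / 3 = 77.9733 kN-m/m

77.9733 kN-m/m


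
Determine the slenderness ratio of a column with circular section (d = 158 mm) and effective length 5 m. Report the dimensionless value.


Radius of gyration r = d / 4 = 158 / 4 = 39.5 mm
L_eff = 5000.0 mm
Slenderness ratio = L / r = 5000.0 / 39.5 = 126.58 (dimensionless)

126.58 (dimensionless)


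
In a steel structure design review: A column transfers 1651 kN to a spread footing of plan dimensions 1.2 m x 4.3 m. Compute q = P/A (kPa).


A = 1.2 * 4.3 = 5.16 m^2
q = P / A = 1651 / 5.16
= 319.9612 kPa

319.9612 kPa


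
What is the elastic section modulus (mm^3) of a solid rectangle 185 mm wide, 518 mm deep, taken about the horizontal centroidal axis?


S = b * h^2 / 6
= 185 * 518^2 / 6
= 185 * 268324 / 6
= 8273323.33 mm^3

8273323.33 mm^3


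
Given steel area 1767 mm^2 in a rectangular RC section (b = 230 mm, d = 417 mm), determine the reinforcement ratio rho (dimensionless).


rho = As / (b * d)
= 1767 / (230 * 417)
= 1767 / 95910
= 0.018424 (dimensionless)

0.018424 (dimensionless)


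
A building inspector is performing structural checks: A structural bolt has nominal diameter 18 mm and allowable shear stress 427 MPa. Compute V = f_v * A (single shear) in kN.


A = pi * d^2 / 4 = pi * 18^2 / 4 = 254.469 mm^2
V = f_v * A / 1000 = 427 * 254.469 / 1000
= 108.6583 kN

108.6583 kN


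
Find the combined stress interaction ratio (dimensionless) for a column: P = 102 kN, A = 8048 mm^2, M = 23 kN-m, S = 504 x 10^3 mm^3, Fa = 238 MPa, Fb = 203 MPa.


f_a = P / A = 102000.0 / 8048 = 12.674 MPa
f_b = M / S = 23000000.0 / 504000.0 = 45.6349 MPa
Ratio = f_a / Fa + f_b / Fb
= 12.674 / 238 + 45.6349 / 203
= 0.2781 (dimensionless)

0.2781 (dimensionless)


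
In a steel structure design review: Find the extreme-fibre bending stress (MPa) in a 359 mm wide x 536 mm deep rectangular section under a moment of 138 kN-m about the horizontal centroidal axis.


I = b * h^3 / 12 = 359 * 536^3 / 12 = 4606887125.33 mm^4
y = h / 2 = 536 / 2 = 268.0 mm
M = 138 kN-m = 138000000.0 N-mm
sigma = M * y / I = 138000000.0 * 268.0 / 4606887125.33
= 8.03 MPa

8.03 MPa


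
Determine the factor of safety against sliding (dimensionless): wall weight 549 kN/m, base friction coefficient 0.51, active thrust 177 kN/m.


Resisting force = mu * W = 0.51 * 549 = 279.99 kN/m
FOS = Resisting / Driving = 279.99 / 177
= 1.5819 (dimensionless)

1.5819 (dimensionless)


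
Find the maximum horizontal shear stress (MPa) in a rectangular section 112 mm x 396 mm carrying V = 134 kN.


A = b * h = 112 * 396 = 44352 mm^2
V = 134 kN = 134000.0 N
tau_max = 1.5 * V / A = 1.5 * 134000.0 / 44352
= 4.5319 MPa

4.5319 MPa


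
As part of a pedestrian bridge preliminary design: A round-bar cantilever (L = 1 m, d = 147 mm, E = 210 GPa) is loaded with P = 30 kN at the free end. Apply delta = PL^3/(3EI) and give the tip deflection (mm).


I = pi * d^4 / 64 = pi * 147^4 / 64 = 22921299.6 mm^4
L = 1000.0 mm, P = 30000.0 N, E = 210000.0 MPa
delta = P * L^3 / (3 * E * I)
= 30000.0 * 1000.0^3 / (3 * 210000.0 * 22921299.6)
= 2.0775 mm

2.0775 mm


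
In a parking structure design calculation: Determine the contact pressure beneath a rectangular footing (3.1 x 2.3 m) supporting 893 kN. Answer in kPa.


A = 3.1 * 2.3 = 7.13 m^2
q = P / A = 893 / 7.13
= 125.2454 kPa

125.2454 kPa


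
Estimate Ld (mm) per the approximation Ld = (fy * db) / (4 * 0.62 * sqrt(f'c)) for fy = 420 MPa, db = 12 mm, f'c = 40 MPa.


Ld = (fy * db) / (4 * 0.62 * sqrt(f'c))
= (420 * 12) / (4 * 0.62 * sqrt(40))
= 5040 / 15.6849
= 321.33 mm

321.33 mm


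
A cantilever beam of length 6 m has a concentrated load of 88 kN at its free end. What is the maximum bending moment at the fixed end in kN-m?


For a cantilever with a point load at the free end:
M_max = P * L = 88 * 6 = 528 kN-m

528 kN-m


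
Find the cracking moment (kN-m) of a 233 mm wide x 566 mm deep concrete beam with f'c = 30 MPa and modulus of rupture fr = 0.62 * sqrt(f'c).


fr = 0.62 * sqrt(30) = 0.62 * 5.4772 = 3.3959 MPa
I = 233 * 566^3 / 12 = 3520659047.33 mm^4
y_t = 283.0 mm
M_cr = fr * I / y_t = 3.3959 * 3520659047.33 / 283.0 N-mm
= 42.2464 kN-m

42.2464 kN-m


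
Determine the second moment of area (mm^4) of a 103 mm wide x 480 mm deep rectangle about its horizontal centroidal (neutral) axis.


I = b * h^3 / 12
= 103 * 480^3 / 12
= 103 * 110592000 / 12
= 949248000.0 mm^4

949248000.0 mm^4


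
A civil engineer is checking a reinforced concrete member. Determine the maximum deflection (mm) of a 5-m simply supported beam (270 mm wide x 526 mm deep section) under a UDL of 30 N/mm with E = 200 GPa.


I = 270 * 526^3 / 12 = 3274460460.0 mm^4
L = 5000.0 mm, w = 30 N/mm, E = 200000.0 MPa
delta = 5 * w * L^4 / (384 * E * I)
= 5 * 30 * 5000.0^4 / (384 * 200000.0 * 3274460460.0)
= 0.3728 mm

0.3728 mm


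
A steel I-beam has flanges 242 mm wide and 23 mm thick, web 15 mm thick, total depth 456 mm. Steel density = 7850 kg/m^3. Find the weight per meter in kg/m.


A_flanges = 2 * 242 * 23 = 11132 mm^2
A_web = (456 - 2 * 23) * 15 = 6150 mm^2
A_total = 11132 + 6150 = 17282 mm^2 = 0.017282 m^2
Weight = rho * A = 7850 * 0.017282 = 135.6637 kg/m

135.6637 kg/m


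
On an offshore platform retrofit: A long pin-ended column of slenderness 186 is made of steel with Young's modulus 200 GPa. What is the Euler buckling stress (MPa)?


sigma_cr = pi^2 * E / lambda^2
= 9.8696 * 200000.0 / 186^2
= 9.8696 * 200000.0 / 34596
= 57.0563 MPa

57.0563 MPa


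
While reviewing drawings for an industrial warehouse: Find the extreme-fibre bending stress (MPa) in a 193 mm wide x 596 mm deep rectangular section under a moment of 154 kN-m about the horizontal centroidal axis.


I = b * h^3 / 12 = 193 * 596^3 / 12 = 3404982170.67 mm^4
y = h / 2 = 596 / 2 = 298.0 mm
M = 154 kN-m = 154000000.0 N-mm
sigma = M * y / I = 154000000.0 * 298.0 / 3404982170.67
= 13.48 MPa

13.48 MPa


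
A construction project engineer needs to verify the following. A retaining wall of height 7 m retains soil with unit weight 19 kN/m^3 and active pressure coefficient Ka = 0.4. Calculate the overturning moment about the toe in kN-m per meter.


Pa = 0.5 * Ka * gamma * H^2
= 0.5 * 0.4 * 19 * 7^2
= 186.2 kN/m
Arm = H / 3 = 7 / 3 = 2.3333 m
Mo = Pa * arm = Pa * H / 3 = 186.2 * 7 / 3 = 434.4667 kN-m/m

434.4667 kN-m/m


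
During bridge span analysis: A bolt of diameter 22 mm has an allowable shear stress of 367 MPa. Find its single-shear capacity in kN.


A = pi * d^2 / 4 = pi * 22^2 / 4 = 380.1327 mm^2
V = f_v * A / 1000 = 367 * 380.1327 / 1000
= 139.5087 kN

139.5087 kN


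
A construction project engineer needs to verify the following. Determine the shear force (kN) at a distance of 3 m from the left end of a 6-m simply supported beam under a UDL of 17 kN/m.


R_A = w * L / 2 = 17 * 6 / 2 = 51.0 kN
V(x) = R_A - w * x = 51.0 - 17 * 3
= 0.0 kN

0.0 kN


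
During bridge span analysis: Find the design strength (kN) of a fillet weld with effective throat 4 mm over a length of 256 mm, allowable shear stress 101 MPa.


Strength = throat * length * allowable stress
= 4 * 256 * 101 N
= 103424 N
= 103.42 kN

103.42 kN


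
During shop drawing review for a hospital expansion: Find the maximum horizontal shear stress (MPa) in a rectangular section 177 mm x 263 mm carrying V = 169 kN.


A = b * h = 177 * 263 = 46551 mm^2
V = 169 kN = 169000.0 N
tau_max = 1.5 * V / A = 1.5 * 169000.0 / 46551
= 5.4456 MPa

5.4456 MPa


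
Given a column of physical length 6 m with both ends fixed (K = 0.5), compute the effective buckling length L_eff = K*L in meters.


L_eff = K * L
= 0.5 * 6
= 3.0 m

3.0 m


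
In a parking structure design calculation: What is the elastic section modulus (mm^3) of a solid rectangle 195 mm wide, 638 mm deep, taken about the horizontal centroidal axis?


S = b * h^2 / 6
= 195 * 638^2 / 6
= 195 * 407044 / 6
= 13228930.0 mm^3

13228930.0 mm^3


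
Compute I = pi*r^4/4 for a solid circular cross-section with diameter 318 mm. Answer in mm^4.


r = d / 2 = 318 / 2 = 159.0 mm
I = pi * r^4 / 4 = pi * 159.0^4 / 4
= 501970712.14 mm^4

501970712.14 mm^4


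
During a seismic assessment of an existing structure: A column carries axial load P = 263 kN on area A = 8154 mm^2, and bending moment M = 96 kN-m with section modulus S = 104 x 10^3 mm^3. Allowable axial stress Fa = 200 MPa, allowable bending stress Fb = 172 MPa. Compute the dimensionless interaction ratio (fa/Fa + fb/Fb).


f_a = P / A = 263000.0 / 8154 = 32.2541 MPa
f_b = M / S = 96000000.0 / 104000.0 = 923.0769 MPa
Ratio = f_a / Fa + f_b / Fb
= 32.2541 / 200 + 923.0769 / 172
= 5.528 (dimensionless)

5.528 (dimensionless)


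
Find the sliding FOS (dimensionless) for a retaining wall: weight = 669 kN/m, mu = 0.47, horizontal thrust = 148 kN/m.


Resisting force = mu * W = 0.47 * 669 = 314.43 kN/m
FOS = Resisting / Driving = 314.43 / 148
= 2.1245 (dimensionless)

2.1245 (dimensionless)


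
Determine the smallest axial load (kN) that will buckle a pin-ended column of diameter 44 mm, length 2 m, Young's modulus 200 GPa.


I = pi * d^4 / 64 = 183984.23 mm^4
L = 2000.0 mm
P_cr = pi^2 * E * I / L^2
= 9.8696 * 200000.0 * 183984.23 / 2000.0^2
= 90792.58 N = 90.7926 kN

90.7926 kN


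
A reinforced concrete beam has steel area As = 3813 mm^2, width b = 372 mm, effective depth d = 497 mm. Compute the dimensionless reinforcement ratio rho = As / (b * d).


rho = As / (b * d)
= 3813 / (372 * 497)
= 3813 / 184884
= 0.020624 (dimensionless)

0.020624 (dimensionless)


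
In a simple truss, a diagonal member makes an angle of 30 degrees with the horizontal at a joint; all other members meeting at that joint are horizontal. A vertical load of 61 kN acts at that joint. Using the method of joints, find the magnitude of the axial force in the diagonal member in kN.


At the joint, only the diagonal has a vertical component, so vertical equilibrium gives:
F * sin(30) = 61
F = 61 / sin(30)
= 61 / 0.5
= 122.0 kN

122.0 kN


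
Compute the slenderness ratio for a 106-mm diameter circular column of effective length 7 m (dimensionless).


Radius of gyration r = d / 4 = 106 / 4 = 26.5 mm
L_eff = 7000.0 mm
Slenderness ratio = L / r = 7000.0 / 26.5 = 264.15 (dimensionless)

264.15 (dimensionless)


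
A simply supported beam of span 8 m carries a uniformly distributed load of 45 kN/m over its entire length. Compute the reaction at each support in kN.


Total load = w * L = 45 * 8 = 360 kN
By symmetry, each reaction R = total / 2 = 360 / 2 = 180.0 kN

180.0 kN


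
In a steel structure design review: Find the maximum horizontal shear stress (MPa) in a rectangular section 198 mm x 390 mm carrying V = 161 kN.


A = b * h = 198 * 390 = 77220 mm^2
V = 161 kN = 161000.0 N
tau_max = 1.5 * V / A = 1.5 * 161000.0 / 77220
= 3.1274 MPa

3.1274 MPa


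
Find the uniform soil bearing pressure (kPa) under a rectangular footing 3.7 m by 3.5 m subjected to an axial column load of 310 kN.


A = 3.7 * 3.5 = 12.95 m^2
q = P / A = 310 / 12.95
= 23.9382 kPa

23.9382 kPa


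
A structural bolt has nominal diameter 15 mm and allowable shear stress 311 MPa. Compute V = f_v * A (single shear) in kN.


A = pi * d^2 / 4 = pi * 15^2 / 4 = 176.7146 mm^2
V = f_v * A / 1000 = 311 * 176.7146 / 1000
= 54.9582 kN

54.9582 kN


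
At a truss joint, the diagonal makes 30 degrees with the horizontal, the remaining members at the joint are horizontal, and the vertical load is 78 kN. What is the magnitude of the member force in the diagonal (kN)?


At the joint, only the diagonal has a vertical component, so vertical equilibrium gives:
F * sin(30) = 78
F = 78 / sin(30)
= 78 / 0.5
= 156.0 kN

156.0 kN


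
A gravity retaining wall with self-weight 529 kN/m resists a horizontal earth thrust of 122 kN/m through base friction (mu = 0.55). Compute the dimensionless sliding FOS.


Resisting force = mu * W = 0.55 * 529 = 290.95 kN/m
FOS = Resisting / Driving = 290.95 / 122
= 2.3848 (dimensionless)

2.3848 (dimensionless)


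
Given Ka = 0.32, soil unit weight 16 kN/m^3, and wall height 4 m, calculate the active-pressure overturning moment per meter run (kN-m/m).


Pa = 0.5 * Ka * gamma * H^2
= 0.5 * 0.32 * 16 * 4^2
= 40.96 kN/m
Arm = H / 3 = 4 / 3 = 1.3333 m
Mo = Pa * arm = Pa * H / 3 = 40.96 * 4 / 3 = 54.6133 kN-m/m

54.6133 kN-m/m


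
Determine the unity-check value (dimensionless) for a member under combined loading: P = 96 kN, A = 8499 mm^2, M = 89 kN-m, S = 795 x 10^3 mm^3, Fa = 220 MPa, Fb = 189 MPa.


f_a = P / A = 96000.0 / 8499 = 11.2954 MPa
f_b = M / S = 89000000.0 / 795000.0 = 111.9497 MPa
Ratio = f_a / Fa + f_b / Fb
= 11.2954 / 220 + 111.9497 / 189
= 0.6437 (dimensionless)

0.6437 (dimensionless)


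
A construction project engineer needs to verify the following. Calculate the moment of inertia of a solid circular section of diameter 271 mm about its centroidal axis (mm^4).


r = d / 2 = 271 / 2 = 135.5 mm
I = pi * r^4 / 4 = pi * 135.5^4 / 4
= 264756762.74 mm^4

264756762.74 mm^4


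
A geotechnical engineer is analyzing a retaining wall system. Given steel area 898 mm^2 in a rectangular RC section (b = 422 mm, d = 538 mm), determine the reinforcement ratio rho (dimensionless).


rho = As / (b * d)
= 898 / (422 * 538)
= 898 / 227036
= 0.003955 (dimensionless)

0.003955 (dimensionless)


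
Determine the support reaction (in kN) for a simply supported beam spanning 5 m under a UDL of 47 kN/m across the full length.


Total load = w * L = 47 * 5 = 235 kN
By symmetry, each reaction R = total / 2 = 235 / 2 = 117.5 kN

117.5 kN


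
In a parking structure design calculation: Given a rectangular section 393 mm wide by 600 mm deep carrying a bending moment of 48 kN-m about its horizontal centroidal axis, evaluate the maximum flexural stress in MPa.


I = b * h^3 / 12 = 393 * 600^3 / 12 = 7074000000.0 mm^4
y = h / 2 = 600 / 2 = 300.0 mm
M = 48 kN-m = 48000000.0 N-mm
sigma = M * y / I = 48000000.0 * 300.0 / 7074000000.0
= 2.04 MPa

2.04 MPa


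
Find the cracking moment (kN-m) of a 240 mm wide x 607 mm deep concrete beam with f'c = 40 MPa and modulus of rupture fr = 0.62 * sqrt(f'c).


fr = 0.62 * sqrt(40) = 0.62 * 6.3246 = 3.9212 MPa
I = 240 * 607^3 / 12 = 4472970860.0 mm^4
y_t = 303.5 mm
M_cr = fr * I / y_t = 3.9212 * 4472970860.0 / 303.5 N-mm
= 57.7908 kN-m

57.7908 kN-m


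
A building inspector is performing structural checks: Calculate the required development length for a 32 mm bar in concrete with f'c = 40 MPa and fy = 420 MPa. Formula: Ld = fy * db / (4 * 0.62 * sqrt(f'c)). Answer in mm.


Ld = (fy * db) / (4 * 0.62 * sqrt(f'c))
= (420 * 32) / (4 * 0.62 * sqrt(40))
= 13440 / 15.6849
= 856.88 mm

856.88 mm


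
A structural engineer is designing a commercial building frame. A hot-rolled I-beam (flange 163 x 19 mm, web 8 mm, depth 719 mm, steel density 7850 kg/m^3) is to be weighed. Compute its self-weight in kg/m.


A_flanges = 2 * 163 * 19 = 6194 mm^2
A_web = (719 - 2 * 19) * 8 = 5448 mm^2
A_total = 6194 + 5448 = 11642 mm^2 = 0.011642 m^2
Weight = rho * A = 7850 * 0.011642 = 91.3897 kg/m

91.3897 kg/m


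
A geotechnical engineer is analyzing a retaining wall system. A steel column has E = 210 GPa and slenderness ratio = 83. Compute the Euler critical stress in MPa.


sigma_cr = pi^2 * E / lambda^2
= 9.8696 * 210000.0 / 83^2
= 9.8696 * 210000.0 / 6889
= 300.8589 MPa

300.8589 MPa


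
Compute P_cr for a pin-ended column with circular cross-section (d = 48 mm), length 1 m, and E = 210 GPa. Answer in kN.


I = pi * d^4 / 64 = 260576.26 mm^4
L = 1000.0 mm
P_cr = pi^2 * E * I / L^2
= 9.8696 * 210000.0 * 260576.26 / 1000.0^2
= 540074.77 N = 540.0748 kN

540.0748 kN


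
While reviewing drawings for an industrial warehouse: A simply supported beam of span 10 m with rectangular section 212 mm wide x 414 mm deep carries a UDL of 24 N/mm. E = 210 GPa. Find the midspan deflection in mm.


I = 212 * 414^3 / 12 = 1253590344.0 mm^4
L = 10000.0 mm, w = 24 N/mm, E = 210000.0 MPa
delta = 5 * w * L^4 / (384 * E * I)
= 5 * 24 * 10000.0^4 / (384 * 210000.0 * 1253590344.0)
= 11.8707 mm

11.8707 mm


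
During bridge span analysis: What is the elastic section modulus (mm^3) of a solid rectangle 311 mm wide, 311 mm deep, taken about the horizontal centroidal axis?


S = b * h^2 / 6
= 311 * 311^2 / 6
= 311 * 96721 / 6
= 5013371.83 mm^3

5013371.83 mm^3


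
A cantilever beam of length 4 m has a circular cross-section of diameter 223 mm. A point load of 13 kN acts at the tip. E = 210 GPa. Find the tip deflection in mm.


I = pi * d^4 / 64 = pi * 223^4 / 64 = 121391799.92 mm^4
L = 4000.0 mm, P = 13000.0 N, E = 210000.0 MPa
delta = P * L^3 / (3 * E * I)
= 13000.0 * 4000.0^3 / (3 * 210000.0 * 121391799.92)
= 10.8791 mm

10.8791 mm


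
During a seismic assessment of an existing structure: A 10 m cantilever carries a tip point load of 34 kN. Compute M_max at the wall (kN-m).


For a cantilever with a point load at the free end:
M_max = P * L = 34 * 10 = 340 kN-m

340 kN-m


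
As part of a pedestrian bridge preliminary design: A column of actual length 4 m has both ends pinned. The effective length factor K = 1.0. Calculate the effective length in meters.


L_eff = K * L
= 1.0 * 4
= 4.0 m

4.0 m


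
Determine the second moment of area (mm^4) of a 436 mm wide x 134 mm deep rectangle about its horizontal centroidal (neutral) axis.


I = b * h^3 / 12
= 436 * 134^3 / 12
= 436 * 2406104 / 12
= 87421778.67 mm^4

87421778.67 mm^4


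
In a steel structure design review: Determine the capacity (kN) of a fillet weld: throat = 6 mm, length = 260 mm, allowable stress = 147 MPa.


Strength = throat * length * allowable stress
= 6 * 260 * 147 N
= 229320 N
= 229.32 kN

229.32 kN


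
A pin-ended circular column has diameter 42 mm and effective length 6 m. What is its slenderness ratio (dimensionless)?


Radius of gyration r = d / 4 = 42 / 4 = 10.5 mm
L_eff = 6000.0 mm
Slenderness ratio = L / r = 6000.0 / 10.5 = 571.43 (dimensionless)

571.43 (dimensionless)


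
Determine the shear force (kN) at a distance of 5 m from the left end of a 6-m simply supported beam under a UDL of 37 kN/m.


R_A = w * L / 2 = 37 * 6 / 2 = 111.0 kN
V(x) = R_A - w * x = 111.0 - 37 * 5
= -74.0 kN

-74.0 kN


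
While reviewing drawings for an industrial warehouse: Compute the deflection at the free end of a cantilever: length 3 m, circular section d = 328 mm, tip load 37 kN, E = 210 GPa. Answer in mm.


I = pi * d^4 / 64 = pi * 328^4 / 64 = 568152959.9 mm^4
L = 3000.0 mm, P = 37000.0 N, E = 210000.0 MPa
delta = P * L^3 / (3 * E * I)
= 37000.0 * 3000.0^3 / (3 * 210000.0 * 568152959.9)
= 2.791 mm

2.791 mm


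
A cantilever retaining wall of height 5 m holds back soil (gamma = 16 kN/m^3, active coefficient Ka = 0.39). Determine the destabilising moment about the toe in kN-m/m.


Pa = 0.5 * Ka * gamma * H^2
= 0.5 * 0.39 * 16 * 5^2
= 78.0 kN/m
Arm = H / 3 = 5 / 3 = 1.6667 m
Mo = Pa * arm = Pa * H / 3 = 78.0 * 5 / 3 = 130.0 kN-m/m

130.0 kN-m/m


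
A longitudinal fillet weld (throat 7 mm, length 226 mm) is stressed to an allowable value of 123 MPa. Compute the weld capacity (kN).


Strength = throat * length * allowable stress
= 7 * 226 * 123 N
= 194586 N
= 194.59 kN

194.59 kN


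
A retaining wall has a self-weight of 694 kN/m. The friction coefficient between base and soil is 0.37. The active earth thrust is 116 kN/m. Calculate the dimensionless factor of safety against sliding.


Resisting force = mu * W = 0.37 * 694 = 256.78 kN/m
FOS = Resisting / Driving = 256.78 / 116
= 2.2136 (dimensionless)

2.2136 (dimensionless)


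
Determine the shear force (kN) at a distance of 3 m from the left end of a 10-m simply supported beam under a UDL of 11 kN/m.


R_A = w * L / 2 = 11 * 10 / 2 = 55.0 kN
V(x) = R_A - w * x = 55.0 - 11 * 3
= 22.0 kN

22.0 kN


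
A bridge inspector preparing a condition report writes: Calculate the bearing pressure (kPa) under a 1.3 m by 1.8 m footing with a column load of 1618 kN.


A = 1.3 * 1.8 = 2.34 m^2
q = P / A = 1618 / 2.34
= 691.453 kPa

691.453 kPa


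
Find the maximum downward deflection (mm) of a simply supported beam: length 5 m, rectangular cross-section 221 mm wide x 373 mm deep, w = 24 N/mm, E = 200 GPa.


I = 221 * 373^3 / 12 = 955735071.42 mm^4
L = 5000.0 mm, w = 24 N/mm, E = 200000.0 MPa
delta = 5 * w * L^4 / (384 * E * I)
= 5 * 24 * 5000.0^4 / (384 * 200000.0 * 955735071.42)
= 1.0218 mm

1.0218 mm


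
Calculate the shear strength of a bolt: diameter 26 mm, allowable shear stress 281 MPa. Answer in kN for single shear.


A = pi * d^2 / 4 = pi * 26^2 / 4 = 530.9292 mm^2
V = f_v * A / 1000 = 281 * 530.9292 / 1000
= 149.1911 kN

149.1911 kN


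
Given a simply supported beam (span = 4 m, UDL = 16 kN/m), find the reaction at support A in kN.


Total load = w * L = 16 * 4 = 64 kN
By symmetry, each reaction R = total / 2 = 64 / 2 = 32.0 kN

32.0 kN


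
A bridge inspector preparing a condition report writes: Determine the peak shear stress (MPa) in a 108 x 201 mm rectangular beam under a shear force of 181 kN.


A = b * h = 108 * 201 = 21708 mm^2
V = 181 kN = 181000.0 N
tau_max = 1.5 * V / A = 1.5 * 181000.0 / 21708
= 12.5069 MPa

12.5069 MPa


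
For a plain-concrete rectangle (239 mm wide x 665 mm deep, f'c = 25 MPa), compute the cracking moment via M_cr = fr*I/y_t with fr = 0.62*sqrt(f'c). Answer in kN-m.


fr = 0.62 * sqrt(25) = 0.62 * 5.0 = 3.1 MPa
I = 239 * 665^3 / 12 = 5857085864.58 mm^4
y_t = 332.5 mm
M_cr = fr * I / y_t = 3.1 * 5857085864.58 / 332.5 N-mm
= 54.6074 kN-m

54.6074 kN-m


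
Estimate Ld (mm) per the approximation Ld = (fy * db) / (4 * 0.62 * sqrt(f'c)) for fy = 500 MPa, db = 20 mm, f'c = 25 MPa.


Ld = (fy * db) / (4 * 0.62 * sqrt(f'c))
= (500 * 20) / (4 * 0.62 * sqrt(25))
= 10000 / 12.4
= 806.45 mm

806.45 mm


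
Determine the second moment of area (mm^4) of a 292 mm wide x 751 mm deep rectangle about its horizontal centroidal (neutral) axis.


I = b * h^3 / 12
= 292 * 751^3 / 12
= 292 * 423564751 / 12
= 10306742274.33 mm^4

10306742274.33 mm^4


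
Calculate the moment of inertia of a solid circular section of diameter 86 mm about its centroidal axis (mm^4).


r = d / 2 = 86 / 2 = 43.0 mm
I = pi * r^4 / 4 = pi * 43.0^4 / 4
= 2685120.03 mm^4

2685120.03 mm^4


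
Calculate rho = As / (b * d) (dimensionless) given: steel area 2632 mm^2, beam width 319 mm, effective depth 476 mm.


rho = As / (b * d)
= 2632 / (319 * 476)
= 2632 / 151844
= 0.017334 (dimensionless)

0.017334 (dimensionless)


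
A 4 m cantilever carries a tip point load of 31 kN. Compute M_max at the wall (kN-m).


For a cantilever with a point load at the free end:
M_max = P * L = 31 * 4 = 124 kN-m

124 kN-m


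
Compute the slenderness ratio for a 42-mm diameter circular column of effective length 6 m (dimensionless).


Radius of gyration r = d / 4 = 42 / 4 = 10.5 mm
L_eff = 6000.0 mm
Slenderness ratio = L / r = 6000.0 / 10.5 = 571.43 (dimensionless)

571.43 (dimensionless)


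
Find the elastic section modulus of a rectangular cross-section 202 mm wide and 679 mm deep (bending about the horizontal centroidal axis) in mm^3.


S = b * h^2 / 6
= 202 * 679^2 / 6
= 202 * 461041 / 6
= 15521713.67 mm^3

15521713.67 mm^3


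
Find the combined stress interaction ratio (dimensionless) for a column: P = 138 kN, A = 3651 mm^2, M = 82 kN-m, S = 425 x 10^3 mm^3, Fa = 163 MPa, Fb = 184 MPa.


f_a = P / A = 138000.0 / 3651 = 37.7979 MPa
f_b = M / S = 82000000.0 / 425000.0 = 192.9412 MPa
Ratio = f_a / Fa + f_b / Fb
= 37.7979 / 163 + 192.9412 / 184
= 1.2805 (dimensionless)

1.2805 (dimensionless)


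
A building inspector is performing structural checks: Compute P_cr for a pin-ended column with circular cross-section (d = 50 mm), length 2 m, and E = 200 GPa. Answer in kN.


I = pi * d^4 / 64 = 306796.16 mm^4
L = 2000.0 mm
P_cr = pi^2 * E * I / L^2
= 9.8696 * 200000.0 * 306796.16 / 2000.0^2
= 151397.84 N = 151.3978 kN

151.3978 kN


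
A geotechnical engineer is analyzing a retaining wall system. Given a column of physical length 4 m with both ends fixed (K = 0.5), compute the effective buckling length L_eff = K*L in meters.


L_eff = K * L
= 0.5 * 4
= 2.0 m

2.0 m


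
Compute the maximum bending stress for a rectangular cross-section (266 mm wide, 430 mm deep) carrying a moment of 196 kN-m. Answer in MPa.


I = b * h^3 / 12 = 266 * 430^3 / 12 = 1762405166.67 mm^4
y = h / 2 = 430 / 2 = 215.0 mm
M = 196 kN-m = 196000000.0 N-mm
sigma = M * y / I = 196000000.0 * 215.0 / 1762405166.67
= 23.91 MPa

23.91 MPa


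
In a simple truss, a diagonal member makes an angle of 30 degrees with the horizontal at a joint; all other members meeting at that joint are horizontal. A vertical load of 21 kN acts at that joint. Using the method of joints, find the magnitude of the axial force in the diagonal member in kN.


At the joint, only the diagonal has a vertical component, so vertical equilibrium gives:
F * sin(30) = 21
F = 21 / sin(30)
= 21 / 0.5
= 42.0 kN

42.0 kN


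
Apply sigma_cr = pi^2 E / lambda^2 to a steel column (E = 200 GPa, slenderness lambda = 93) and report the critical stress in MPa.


sigma_cr = pi^2 * E / lambda^2
= 9.8696 * 200000.0 / 93^2
= 9.8696 * 200000.0 / 8649
= 228.2253 MPa

228.2253 MPa


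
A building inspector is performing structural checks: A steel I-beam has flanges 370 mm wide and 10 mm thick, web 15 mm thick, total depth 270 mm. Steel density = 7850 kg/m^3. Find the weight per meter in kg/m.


A_flanges = 2 * 370 * 10 = 7400 mm^2
A_web = (270 - 2 * 10) * 15 = 3750 mm^2
A_total = 7400 + 3750 = 11150 mm^2 = 0.011150 m^2
Weight = rho * A = 7850 * 0.011150 = 87.5275 kg/m

87.5275 kg/m


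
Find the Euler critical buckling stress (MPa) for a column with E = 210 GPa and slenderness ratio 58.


sigma_cr = pi^2 * E / lambda^2
= 9.8696 * 210000.0 / 58^2
= 9.8696 * 210000.0 / 3364
= 616.1168 MPa

616.1168 MPa


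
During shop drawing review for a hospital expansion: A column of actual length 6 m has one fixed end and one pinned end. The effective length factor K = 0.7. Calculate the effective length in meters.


L_eff = K * L
= 0.7 * 6
= 4.2 m

4.2 m


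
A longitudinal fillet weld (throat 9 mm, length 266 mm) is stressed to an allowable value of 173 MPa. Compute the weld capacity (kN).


Strength = throat * length * allowable stress
= 9 * 266 * 173 N
= 414162 N
= 414.16 kN

414.16 kN


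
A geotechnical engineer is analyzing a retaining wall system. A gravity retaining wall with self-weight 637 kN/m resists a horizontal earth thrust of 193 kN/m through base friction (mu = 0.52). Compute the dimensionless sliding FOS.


Resisting force = mu * W = 0.52 * 637 = 331.24 kN/m
FOS = Resisting / Driving = 331.24 / 193
= 1.7163 (dimensionless)

1.7163 (dimensionless)


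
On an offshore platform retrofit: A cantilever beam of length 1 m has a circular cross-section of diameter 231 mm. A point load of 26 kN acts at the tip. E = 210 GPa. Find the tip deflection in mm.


I = pi * d^4 / 64 = pi * 231^4 / 64 = 139771240.06 mm^4
L = 1000.0 mm, P = 26000.0 N, E = 210000.0 MPa
delta = P * L^3 / (3 * E * I)
= 26000.0 * 1000.0^3 / (3 * 210000.0 * 139771240.06)
= 0.2953 mm

0.2953 mm
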